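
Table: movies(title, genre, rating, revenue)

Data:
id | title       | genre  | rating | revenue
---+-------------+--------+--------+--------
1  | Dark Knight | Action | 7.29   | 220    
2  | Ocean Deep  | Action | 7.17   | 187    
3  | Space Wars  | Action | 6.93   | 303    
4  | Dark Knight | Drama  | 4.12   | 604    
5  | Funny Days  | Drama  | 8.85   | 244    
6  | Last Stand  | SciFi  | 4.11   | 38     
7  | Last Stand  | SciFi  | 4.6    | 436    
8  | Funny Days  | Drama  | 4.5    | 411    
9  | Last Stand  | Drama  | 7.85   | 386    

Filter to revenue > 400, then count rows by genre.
SELECT genre, COUNT(*)
FROM movies
WHERE revenue > 400
GROUP BY genre

Note: WHERE filters rows before grouping.

Result:
  Drama: 2
  SciFi: 1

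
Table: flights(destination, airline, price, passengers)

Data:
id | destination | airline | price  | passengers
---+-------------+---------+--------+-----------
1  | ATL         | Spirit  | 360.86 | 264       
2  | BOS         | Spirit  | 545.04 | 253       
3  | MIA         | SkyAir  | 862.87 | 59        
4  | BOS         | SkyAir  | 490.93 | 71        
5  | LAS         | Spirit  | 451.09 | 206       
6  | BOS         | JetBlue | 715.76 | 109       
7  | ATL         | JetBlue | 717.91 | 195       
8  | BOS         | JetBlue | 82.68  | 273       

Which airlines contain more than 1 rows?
SELECT airline, COUNT(*) as cnt
FROM flights
GROUP BY airline
HAVING COUNT(*) > 1

Result:
  JetBlue: 3
  SkyAir: 2
  Spirit: 3

Note: HAVING filters groups after aggregation, WHERE filters rows before.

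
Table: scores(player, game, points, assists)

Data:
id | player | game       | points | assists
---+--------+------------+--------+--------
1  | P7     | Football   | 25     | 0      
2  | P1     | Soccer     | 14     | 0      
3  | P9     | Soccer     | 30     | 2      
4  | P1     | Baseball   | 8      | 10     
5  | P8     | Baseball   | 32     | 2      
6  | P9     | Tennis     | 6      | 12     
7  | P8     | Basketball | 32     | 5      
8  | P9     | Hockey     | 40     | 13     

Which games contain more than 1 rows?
SELECT game, COUNT(*) as cnt
FROM scores
GROUP BY game
HAVING COUNT(*) > 1

Result:
  Baseball: 2
  Soccer: 2

Note: HAVING filters groups after aggregation, WHERE filters rows before.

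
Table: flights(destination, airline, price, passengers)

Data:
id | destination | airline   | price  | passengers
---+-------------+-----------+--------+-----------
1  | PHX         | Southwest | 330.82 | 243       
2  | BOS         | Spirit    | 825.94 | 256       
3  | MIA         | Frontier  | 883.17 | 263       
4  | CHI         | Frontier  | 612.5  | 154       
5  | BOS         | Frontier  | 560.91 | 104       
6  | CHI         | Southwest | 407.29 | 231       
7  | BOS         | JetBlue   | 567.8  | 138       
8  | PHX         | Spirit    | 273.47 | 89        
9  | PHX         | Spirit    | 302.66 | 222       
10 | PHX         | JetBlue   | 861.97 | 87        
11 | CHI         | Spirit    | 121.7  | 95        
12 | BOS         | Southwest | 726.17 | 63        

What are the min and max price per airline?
SELECT airline, MIN(price), MAX(price)
FROM flights
GROUP BY airline

Result:
  Frontier: min=560.91, max=883.17
  JetBlue: min=567.80, max=861.97
  Southwest: min=330.82, max=726.17
  Spirit: min=121.70, max=825.94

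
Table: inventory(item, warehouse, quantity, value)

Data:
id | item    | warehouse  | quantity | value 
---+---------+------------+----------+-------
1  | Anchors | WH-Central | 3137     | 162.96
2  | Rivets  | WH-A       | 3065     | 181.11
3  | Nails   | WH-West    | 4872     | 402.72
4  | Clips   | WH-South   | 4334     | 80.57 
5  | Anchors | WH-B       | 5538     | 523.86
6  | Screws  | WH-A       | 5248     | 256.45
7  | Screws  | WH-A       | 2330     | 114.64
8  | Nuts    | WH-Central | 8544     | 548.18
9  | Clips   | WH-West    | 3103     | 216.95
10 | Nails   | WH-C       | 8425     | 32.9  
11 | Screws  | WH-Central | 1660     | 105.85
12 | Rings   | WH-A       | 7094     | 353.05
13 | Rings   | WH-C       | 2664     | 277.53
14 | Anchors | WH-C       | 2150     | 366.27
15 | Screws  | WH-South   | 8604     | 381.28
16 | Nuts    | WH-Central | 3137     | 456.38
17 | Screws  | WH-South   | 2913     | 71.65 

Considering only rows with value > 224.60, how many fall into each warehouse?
SELECT warehouse, COUNT(*)
FROM inventory
WHERE value > 224.60
GROUP BY warehouse

Note: WHERE filters rows before grouping.

Result:
  WH-A: 2
  WH-B: 1
  WH-C: 2
  WH-Central: 2
  WH-South: 1
  WH-West: 1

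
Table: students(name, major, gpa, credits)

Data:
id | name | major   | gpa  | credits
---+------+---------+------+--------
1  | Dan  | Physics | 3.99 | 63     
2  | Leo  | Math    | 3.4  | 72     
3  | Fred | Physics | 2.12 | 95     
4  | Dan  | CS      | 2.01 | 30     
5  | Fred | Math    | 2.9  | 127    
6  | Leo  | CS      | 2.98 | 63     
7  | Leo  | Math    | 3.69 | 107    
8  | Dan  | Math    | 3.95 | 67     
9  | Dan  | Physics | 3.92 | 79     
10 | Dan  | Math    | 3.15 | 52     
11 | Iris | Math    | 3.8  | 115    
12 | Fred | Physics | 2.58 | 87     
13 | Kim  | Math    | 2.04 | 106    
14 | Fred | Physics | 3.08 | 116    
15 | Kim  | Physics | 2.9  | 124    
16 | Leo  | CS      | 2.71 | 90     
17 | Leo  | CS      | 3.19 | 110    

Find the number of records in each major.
SELECT major, COUNT(*) as count
FROM students
GROUP BY major

Result:
  CS: 4
  Math: 7
  Physics: 6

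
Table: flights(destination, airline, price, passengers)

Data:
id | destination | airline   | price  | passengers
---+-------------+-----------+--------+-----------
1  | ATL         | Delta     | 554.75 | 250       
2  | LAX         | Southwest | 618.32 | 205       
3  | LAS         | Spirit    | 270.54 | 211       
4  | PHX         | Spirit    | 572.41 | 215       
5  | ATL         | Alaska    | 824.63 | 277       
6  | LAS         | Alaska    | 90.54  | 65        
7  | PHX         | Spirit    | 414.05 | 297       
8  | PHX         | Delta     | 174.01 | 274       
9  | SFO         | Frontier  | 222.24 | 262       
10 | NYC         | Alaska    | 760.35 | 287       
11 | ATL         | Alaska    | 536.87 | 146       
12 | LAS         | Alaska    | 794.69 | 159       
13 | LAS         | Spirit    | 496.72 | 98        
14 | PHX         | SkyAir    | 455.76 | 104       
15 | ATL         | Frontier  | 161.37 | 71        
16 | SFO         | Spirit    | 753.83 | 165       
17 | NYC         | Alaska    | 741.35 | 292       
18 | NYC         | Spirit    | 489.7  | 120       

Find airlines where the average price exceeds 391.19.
SELECT airline, AVG(price)
FROM flights
GROUP BY airline
HAVING AVG(price) > 391.19

Result:
  Alaska: avg=624.74
  SkyAir: avg=455.76
  Southwest: avg=618.32
  Spirit: avg=499.54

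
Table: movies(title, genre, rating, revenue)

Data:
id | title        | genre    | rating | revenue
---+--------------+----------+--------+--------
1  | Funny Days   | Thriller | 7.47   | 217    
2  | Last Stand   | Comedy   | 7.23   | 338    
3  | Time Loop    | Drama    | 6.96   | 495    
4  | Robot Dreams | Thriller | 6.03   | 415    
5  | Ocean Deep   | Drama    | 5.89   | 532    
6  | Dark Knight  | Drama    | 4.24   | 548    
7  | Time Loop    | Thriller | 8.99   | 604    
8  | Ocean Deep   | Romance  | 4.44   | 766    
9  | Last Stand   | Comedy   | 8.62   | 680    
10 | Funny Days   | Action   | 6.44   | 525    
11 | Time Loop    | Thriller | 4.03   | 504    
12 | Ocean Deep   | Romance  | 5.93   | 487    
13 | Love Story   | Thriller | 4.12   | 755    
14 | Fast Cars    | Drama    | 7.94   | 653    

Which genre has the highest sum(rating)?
SELECT genre, SUM(rating) as val
FROM movies
GROUP BY genre
ORDER BY val DESC
LIMIT 1

Result: Thriller with sum(rating) = 30.64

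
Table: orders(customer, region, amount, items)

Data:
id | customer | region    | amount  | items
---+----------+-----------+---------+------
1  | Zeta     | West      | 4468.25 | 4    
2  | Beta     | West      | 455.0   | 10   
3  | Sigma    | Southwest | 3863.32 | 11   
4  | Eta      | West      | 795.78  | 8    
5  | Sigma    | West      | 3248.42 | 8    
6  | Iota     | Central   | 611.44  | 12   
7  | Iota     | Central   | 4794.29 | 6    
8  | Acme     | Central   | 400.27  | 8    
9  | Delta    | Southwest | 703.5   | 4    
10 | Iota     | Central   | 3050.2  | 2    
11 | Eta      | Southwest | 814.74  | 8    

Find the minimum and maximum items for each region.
SELECT region, MIN(items), MAX(items)
FROM orders
GROUP BY region

Result:
  Central: min=2, max=12
  Southwest: min=4, max=11
  West: min=4, max=10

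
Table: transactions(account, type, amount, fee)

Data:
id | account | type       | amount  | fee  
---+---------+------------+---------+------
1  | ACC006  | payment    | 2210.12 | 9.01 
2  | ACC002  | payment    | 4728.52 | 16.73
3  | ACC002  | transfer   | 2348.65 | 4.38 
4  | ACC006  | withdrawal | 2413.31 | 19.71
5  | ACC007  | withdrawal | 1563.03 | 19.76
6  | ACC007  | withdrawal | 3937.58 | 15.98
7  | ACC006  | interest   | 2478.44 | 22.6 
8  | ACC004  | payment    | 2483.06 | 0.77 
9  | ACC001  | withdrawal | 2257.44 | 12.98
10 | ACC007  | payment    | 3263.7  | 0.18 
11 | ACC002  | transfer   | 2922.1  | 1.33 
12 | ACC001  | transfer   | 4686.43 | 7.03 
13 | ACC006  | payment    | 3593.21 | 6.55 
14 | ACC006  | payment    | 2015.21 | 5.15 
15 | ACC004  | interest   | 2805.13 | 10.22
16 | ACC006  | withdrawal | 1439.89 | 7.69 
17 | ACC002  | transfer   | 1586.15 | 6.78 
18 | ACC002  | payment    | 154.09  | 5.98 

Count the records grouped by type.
SELECT type, COUNT(*) as count
FROM transactions
GROUP BY type

Result:
  interest: 2
  payment: 7
  transfer: 4
  withdrawal: 5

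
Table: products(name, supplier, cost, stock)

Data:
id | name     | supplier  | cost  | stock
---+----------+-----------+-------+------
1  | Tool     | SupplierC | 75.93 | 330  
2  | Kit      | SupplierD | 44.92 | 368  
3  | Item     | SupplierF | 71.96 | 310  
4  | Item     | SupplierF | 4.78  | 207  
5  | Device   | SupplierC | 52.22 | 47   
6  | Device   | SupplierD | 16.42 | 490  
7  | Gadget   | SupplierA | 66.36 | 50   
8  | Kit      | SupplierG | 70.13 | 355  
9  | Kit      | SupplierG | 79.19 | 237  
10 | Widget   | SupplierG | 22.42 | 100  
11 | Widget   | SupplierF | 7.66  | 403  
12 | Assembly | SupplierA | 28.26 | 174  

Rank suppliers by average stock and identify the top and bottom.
SELECT supplier, AVG(stock)
FROM products
GROUP BY supplier
ORDER BY AVG(stock)

All groups:
  SupplierA: 112.00
  SupplierC: 188.50
  SupplierG: 230.67
  SupplierF: 306.67
  SupplierD: 429.00

Highest: SupplierD (429.00)
Lowest: SupplierA (112.00)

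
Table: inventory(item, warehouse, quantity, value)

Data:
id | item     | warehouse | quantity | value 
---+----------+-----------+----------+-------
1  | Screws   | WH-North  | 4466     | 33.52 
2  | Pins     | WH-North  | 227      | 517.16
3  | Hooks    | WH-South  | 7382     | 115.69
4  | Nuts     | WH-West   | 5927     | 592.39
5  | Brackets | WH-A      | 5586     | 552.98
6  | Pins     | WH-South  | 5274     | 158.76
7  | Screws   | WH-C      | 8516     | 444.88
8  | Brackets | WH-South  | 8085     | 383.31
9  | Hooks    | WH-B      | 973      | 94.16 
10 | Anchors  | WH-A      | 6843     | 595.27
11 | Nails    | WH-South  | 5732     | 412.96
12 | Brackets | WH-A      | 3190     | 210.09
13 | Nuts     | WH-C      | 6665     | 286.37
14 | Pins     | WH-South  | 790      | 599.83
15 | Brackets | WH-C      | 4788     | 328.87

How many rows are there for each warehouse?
SELECT warehouse, COUNT(*) as count
FROM inventory
GROUP BY warehouse

Result:
  WH-A: 3
  WH-B: 1
  WH-C: 3
  WH-North: 2
  WH-South: 5
  WH-West: 1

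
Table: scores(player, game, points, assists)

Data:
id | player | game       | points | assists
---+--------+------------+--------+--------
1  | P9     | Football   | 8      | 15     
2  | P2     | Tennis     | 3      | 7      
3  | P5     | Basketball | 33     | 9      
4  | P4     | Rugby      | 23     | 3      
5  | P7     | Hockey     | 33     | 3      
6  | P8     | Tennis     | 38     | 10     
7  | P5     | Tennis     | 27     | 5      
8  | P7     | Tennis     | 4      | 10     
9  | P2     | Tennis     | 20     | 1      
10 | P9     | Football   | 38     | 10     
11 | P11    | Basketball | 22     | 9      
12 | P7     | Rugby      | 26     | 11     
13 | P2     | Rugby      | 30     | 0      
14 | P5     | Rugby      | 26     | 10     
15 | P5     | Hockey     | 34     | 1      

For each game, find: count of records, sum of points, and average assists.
SELECT game,
       COUNT(*) as cnt,
       SUM(points) as total_points,
       AVG(assists) as avg_assists
FROM scores
GROUP BY game

Result:
  Basketball: 2 records, 55 total points, 9.00 avg assists
  Football: 2 records, 46 total points, 12.50 avg assists
  Hockey: 2 records, 67 total points, 2.00 avg assists
  Rugby: 4 records, 105 total points, 6.00 avg assists
  Tennis: 5 records, 92 total points, 6.60 avg assists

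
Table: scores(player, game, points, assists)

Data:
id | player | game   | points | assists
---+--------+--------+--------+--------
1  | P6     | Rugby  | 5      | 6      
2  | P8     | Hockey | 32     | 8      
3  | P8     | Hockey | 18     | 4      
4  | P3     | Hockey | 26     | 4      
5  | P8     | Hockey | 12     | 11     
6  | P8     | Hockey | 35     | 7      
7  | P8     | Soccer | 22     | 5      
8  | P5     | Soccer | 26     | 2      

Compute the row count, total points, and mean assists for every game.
SELECT game,
       COUNT(*) as cnt,
       SUM(points) as total_points,
       AVG(assists) as avg_assists
FROM scores
GROUP BY game

Result:
  Hockey: 5 records, 123 total points, 6.80 avg assists
  Rugby: 1 records, 5 total points, 6.00 avg assists
  Soccer: 2 records, 48 total points, 3.50 avg assists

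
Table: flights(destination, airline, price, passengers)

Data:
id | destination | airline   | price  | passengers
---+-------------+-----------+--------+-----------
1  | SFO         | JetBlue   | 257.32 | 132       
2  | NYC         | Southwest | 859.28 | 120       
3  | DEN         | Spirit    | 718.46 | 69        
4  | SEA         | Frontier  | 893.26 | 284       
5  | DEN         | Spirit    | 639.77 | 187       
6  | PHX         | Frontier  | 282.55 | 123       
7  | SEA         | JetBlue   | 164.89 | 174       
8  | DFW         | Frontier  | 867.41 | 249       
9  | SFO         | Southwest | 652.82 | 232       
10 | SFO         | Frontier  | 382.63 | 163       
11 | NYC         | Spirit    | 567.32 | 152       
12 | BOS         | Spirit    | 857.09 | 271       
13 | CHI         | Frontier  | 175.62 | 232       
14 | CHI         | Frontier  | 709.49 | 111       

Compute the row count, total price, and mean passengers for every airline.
SELECT airline,
       COUNT(*) as cnt,
       SUM(price) as total_price,
       AVG(passengers) as avg_passengers
FROM flights
GROUP BY airline

Result:
  Frontier: 6 records, 3310.96 total price, 193.67 avg passengers
  JetBlue: 2 records, 422.21 total price, 153.00 avg passengers
  Southwest: 2 records, 1512.10 total price, 176.00 avg passengers
  Spirit: 4 records, 2782.64 total price, 169.75 avg passengers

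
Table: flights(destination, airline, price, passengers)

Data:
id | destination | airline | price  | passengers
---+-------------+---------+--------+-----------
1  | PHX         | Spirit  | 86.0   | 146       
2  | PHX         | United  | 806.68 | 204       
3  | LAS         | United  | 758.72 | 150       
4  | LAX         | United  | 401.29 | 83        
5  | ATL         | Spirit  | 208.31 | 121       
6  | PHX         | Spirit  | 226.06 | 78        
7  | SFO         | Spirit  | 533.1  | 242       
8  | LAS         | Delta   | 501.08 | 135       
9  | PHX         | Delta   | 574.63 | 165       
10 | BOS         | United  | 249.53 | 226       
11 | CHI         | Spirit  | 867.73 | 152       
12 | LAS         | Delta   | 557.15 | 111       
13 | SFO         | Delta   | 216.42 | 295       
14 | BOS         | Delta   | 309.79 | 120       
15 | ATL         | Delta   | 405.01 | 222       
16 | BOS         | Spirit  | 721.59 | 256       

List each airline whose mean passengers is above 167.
SELECT airline, AVG(passengers)
FROM flights
GROUP BY airline
HAVING AVG(passengers) > 167

Result:
  Delta: avg=174.67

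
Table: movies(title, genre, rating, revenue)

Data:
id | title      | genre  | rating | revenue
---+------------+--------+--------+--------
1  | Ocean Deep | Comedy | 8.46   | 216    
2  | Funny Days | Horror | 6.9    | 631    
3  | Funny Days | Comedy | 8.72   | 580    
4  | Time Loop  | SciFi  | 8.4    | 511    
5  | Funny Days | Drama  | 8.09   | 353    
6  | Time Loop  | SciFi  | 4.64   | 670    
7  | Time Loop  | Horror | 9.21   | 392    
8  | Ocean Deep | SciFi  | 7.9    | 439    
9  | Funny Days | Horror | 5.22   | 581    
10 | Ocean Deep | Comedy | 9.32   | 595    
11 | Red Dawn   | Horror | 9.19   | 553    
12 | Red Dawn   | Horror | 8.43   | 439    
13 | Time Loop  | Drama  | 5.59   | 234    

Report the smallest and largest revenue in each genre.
SELECT genre, MIN(revenue), MAX(revenue)
FROM movies
GROUP BY genre

Result:
  Comedy: min=216, max=595
  Drama: min=234, max=353
  Horror: min=392, max=631
  SciFi: min=439, max=670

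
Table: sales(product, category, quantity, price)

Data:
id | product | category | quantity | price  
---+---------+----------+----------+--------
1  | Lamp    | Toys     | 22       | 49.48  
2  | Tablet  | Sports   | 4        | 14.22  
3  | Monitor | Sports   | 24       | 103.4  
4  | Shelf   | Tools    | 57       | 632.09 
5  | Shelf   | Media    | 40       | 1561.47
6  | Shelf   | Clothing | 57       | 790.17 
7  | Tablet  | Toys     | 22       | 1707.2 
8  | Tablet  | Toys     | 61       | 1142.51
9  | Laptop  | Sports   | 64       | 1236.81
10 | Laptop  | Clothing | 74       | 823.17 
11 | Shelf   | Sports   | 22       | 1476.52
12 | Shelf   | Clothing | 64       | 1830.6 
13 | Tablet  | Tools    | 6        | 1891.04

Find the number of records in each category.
SELECT category, COUNT(*) as count
FROM sales
GROUP BY category

Result:
  Clothing: 3
  Media: 1
  Sports: 4
  Tools: 2
  Toys: 3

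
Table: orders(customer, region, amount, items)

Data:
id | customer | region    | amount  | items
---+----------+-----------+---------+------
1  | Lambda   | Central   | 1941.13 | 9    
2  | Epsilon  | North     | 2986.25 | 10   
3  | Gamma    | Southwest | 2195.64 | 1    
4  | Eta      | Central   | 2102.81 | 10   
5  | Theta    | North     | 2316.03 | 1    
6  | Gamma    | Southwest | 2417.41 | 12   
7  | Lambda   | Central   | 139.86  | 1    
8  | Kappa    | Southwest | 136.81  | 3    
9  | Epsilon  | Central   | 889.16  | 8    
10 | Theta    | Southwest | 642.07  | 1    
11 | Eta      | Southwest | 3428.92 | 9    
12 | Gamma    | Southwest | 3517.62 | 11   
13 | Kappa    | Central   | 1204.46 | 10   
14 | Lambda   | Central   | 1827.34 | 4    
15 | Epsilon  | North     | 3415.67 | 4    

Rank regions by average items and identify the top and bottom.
SELECT region, AVG(items)
FROM orders
GROUP BY region
ORDER BY AVG(items)

All groups:
  North: 5.00
  Southwest: 6.17
  Central: 7.00

Highest: Central (7.00)
Lowest: North (5.00)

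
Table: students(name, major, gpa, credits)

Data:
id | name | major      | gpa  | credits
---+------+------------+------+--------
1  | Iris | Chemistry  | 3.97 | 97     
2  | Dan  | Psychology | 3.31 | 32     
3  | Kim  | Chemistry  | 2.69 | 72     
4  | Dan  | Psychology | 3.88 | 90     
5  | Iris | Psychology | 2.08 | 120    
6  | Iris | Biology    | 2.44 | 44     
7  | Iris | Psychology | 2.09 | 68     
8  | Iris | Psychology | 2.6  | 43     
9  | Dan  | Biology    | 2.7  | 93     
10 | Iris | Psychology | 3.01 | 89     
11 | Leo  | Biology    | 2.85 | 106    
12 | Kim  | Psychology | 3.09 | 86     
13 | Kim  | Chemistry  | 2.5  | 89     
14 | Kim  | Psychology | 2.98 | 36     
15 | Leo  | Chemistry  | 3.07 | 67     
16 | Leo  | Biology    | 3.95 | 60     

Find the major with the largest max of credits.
SELECT major, MAX(credits) as val
FROM students
GROUP BY major
ORDER BY val DESC
LIMIT 1

Result: Psychology with max(credits) = 120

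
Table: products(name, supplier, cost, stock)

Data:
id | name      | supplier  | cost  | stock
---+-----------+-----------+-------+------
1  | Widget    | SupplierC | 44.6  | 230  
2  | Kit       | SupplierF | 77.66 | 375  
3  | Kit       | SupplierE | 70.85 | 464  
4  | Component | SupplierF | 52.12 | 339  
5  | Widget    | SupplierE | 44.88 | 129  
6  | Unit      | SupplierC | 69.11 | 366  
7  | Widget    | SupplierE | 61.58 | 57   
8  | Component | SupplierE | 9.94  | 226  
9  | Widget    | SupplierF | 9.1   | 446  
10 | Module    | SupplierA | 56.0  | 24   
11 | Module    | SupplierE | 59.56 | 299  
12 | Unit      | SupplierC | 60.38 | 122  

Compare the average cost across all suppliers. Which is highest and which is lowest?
SELECT supplier, AVG(cost)
FROM products
GROUP BY supplier
ORDER BY AVG(cost)

All groups:
  SupplierF: 46.29
  SupplierE: 49.36
  SupplierA: 56.00
  SupplierC: 58.03

Highest: SupplierC (58.03)
Lowest: SupplierF (46.29)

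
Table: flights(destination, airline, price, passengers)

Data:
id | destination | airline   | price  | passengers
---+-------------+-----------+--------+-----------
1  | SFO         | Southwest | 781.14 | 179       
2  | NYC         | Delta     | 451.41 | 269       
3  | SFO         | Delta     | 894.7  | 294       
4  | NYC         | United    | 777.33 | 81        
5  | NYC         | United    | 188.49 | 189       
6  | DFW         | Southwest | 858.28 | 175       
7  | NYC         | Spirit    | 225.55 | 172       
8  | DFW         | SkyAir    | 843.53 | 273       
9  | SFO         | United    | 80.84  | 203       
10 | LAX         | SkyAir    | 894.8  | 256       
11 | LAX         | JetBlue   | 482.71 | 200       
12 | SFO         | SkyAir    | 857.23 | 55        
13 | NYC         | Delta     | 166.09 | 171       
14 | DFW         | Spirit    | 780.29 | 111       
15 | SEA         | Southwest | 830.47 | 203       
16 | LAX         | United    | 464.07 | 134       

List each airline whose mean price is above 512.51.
SELECT airline, AVG(price)
FROM flights
GROUP BY airline
HAVING AVG(price) > 512.51

Result:
  SkyAir: avg=865.19
  Southwest: avg=823.30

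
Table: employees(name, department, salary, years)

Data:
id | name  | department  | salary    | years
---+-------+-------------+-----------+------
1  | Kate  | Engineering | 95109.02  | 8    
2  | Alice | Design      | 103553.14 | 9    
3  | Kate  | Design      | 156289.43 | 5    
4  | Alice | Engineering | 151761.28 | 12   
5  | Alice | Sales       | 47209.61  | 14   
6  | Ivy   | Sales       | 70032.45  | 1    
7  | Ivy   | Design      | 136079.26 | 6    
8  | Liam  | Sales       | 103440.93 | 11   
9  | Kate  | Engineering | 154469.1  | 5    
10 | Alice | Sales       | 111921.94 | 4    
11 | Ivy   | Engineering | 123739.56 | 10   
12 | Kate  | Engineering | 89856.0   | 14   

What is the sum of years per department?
SELECT department, SUM(years) as result
FROM employees
GROUP BY department

Result:
  Design: 20
  Engineering: 49
  Sales: 30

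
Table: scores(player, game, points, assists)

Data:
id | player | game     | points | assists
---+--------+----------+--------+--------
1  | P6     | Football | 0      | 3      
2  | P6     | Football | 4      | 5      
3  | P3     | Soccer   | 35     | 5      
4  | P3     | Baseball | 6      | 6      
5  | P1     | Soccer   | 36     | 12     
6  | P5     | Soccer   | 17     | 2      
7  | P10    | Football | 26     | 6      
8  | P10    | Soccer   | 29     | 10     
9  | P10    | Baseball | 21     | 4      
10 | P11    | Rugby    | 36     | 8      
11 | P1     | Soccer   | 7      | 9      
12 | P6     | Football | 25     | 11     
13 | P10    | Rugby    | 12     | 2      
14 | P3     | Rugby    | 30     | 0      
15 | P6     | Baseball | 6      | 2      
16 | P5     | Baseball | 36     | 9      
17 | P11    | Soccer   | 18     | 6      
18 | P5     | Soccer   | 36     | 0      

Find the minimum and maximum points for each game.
SELECT game, MIN(points), MAX(points)
FROM scores
GROUP BY game

Result:
  Baseball: min=6, max=36
  Football: min=0, max=26
  Rugby: min=12, max=36
  Soccer: min=7, max=36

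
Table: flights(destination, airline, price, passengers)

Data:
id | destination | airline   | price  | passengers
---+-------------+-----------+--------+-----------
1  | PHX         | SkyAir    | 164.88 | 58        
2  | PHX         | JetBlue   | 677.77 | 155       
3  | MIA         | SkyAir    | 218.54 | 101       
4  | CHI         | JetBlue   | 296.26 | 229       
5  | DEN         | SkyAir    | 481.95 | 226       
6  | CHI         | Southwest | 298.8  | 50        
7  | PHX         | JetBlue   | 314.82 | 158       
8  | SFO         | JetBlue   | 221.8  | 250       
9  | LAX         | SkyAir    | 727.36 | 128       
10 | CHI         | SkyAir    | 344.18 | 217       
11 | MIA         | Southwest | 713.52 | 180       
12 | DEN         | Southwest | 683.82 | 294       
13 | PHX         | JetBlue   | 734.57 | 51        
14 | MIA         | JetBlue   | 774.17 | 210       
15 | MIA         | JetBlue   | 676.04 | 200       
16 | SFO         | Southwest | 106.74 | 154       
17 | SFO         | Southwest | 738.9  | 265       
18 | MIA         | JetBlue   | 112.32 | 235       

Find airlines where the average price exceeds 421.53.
SELECT airline, AVG(price)
FROM flights
GROUP BY airline
HAVING AVG(price) > 421.53

Result:
  JetBlue: avg=475.97
  Southwest: avg=508.36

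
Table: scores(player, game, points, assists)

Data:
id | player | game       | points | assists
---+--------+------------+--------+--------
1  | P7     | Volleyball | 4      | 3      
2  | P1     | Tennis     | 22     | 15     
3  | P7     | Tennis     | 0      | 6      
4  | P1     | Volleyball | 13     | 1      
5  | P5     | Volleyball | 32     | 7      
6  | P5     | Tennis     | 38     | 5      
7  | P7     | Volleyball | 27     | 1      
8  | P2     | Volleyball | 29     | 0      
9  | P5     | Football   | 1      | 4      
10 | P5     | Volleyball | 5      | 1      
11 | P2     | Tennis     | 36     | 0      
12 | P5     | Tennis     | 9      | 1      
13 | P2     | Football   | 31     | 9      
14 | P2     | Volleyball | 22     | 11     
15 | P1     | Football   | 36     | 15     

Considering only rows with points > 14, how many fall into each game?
SELECT game, COUNT(*)
FROM scores
WHERE points > 14
GROUP BY game

Note: WHERE filters rows before grouping.

Result:
  Football: 2
  Tennis: 3
  Volleyball: 4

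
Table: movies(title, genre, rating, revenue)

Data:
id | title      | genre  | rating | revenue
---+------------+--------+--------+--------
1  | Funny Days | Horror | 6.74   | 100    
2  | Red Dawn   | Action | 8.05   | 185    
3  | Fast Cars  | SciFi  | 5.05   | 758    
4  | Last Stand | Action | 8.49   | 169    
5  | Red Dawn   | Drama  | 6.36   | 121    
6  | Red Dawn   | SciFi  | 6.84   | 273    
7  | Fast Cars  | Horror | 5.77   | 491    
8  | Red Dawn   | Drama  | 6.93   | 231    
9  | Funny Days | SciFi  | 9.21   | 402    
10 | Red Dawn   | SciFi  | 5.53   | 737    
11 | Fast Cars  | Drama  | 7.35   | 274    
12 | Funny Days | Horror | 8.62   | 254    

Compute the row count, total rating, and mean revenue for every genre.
SELECT genre,
       COUNT(*) as cnt,
       SUM(rating) as total_rating,
       AVG(revenue) as avg_revenue
FROM movies
GROUP BY genre

Result:
  Action: 2 records, 16.54 total rating, 177.00 avg revenue
  Drama: 3 records, 20.64 total rating, 208.67 avg revenue
  Horror: 3 records, 21.13 total rating, 281.67 avg revenue
  SciFi: 4 records, 26.63 total rating, 542.50 avg revenue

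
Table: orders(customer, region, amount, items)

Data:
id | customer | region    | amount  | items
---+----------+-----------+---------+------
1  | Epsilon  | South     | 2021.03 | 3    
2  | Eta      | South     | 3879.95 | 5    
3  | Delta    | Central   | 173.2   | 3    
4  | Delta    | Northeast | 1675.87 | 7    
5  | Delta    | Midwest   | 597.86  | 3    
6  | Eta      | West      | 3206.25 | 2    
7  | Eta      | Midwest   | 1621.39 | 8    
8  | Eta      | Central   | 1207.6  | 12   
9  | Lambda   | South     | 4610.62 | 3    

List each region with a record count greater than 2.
SELECT region, COUNT(*) as cnt
FROM orders
GROUP BY region
HAVING COUNT(*) > 2

Result:
  South: 3

Note: HAVING filters groups after aggregation, WHERE filters rows before.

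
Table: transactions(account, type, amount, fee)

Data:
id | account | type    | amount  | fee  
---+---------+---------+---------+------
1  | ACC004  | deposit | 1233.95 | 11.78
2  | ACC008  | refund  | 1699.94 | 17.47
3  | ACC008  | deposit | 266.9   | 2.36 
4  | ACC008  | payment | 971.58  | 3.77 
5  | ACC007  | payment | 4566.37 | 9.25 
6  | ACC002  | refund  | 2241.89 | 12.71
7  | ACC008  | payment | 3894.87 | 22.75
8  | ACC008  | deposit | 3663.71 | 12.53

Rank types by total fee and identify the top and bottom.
SELECT type, SUM(fee)
FROM transactions
GROUP BY type
ORDER BY SUM(fee)

All groups:
  deposit: 26.67
  refund: 30.18
  payment: 35.77

Highest: payment (35.77)
Lowest: deposit (26.67)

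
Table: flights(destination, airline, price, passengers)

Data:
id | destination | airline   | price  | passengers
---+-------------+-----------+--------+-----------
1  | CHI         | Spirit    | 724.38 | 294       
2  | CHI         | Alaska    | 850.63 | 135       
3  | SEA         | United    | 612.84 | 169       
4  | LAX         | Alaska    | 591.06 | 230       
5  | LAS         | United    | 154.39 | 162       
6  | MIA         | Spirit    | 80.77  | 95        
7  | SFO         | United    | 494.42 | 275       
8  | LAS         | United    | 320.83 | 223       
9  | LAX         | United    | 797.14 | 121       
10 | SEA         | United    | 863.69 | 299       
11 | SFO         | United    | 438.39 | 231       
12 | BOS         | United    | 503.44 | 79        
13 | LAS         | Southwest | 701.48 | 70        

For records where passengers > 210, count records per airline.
SELECT airline, COUNT(*)
FROM flights
WHERE passengers > 210
GROUP BY airline

Note: WHERE filters rows before grouping.

Result:
  Alaska: 1
  Spirit: 1
  United: 4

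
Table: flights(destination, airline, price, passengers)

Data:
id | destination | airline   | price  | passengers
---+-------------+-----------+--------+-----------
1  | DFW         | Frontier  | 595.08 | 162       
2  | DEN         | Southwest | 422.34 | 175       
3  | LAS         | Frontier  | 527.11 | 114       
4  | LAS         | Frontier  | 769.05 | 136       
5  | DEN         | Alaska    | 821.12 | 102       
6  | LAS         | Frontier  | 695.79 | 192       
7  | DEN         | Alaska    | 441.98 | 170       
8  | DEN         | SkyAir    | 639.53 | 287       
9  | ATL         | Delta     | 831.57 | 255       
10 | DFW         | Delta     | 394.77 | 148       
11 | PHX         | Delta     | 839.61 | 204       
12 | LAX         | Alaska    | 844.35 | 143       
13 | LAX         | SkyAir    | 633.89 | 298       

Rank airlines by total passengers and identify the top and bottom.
SELECT airline, SUM(passengers)
FROM flights
GROUP BY airline
ORDER BY SUM(passengers)

All groups:
  Southwest: 175
  Alaska: 415
  SkyAir: 585
  Frontier: 604
  Delta: 607

Highest: Delta (607)
Lowest: Southwest (175)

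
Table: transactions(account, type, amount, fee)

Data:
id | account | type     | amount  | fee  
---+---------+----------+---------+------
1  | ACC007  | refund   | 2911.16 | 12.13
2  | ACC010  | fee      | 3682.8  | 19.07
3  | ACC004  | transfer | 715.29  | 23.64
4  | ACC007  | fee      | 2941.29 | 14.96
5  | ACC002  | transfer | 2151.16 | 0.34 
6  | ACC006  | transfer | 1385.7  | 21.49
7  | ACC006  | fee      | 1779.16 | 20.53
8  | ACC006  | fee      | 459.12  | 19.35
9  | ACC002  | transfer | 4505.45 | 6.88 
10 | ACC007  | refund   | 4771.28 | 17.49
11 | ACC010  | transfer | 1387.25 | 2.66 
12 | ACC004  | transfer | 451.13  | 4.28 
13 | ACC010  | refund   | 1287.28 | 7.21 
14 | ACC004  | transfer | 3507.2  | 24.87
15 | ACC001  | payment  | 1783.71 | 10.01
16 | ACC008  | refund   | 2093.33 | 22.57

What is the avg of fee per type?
SELECT type, AVG(fee) as result
FROM transactions
GROUP BY type

Result:
  fee: 18.48
  payment: 10.01
  refund: 14.85
  transfer: 12.02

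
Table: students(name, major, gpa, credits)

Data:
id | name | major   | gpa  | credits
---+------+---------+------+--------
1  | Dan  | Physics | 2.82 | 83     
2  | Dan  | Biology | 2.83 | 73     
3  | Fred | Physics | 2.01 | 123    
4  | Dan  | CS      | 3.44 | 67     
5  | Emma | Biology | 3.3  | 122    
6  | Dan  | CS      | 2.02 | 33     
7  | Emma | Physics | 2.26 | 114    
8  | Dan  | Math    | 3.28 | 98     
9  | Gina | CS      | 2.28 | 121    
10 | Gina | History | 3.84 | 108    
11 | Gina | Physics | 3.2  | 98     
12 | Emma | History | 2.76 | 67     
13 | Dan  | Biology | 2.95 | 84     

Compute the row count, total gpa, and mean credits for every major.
SELECT major,
       COUNT(*) as cnt,
       SUM(gpa) as total_gpa,
       AVG(credits) as avg_credits
FROM students
GROUP BY major

Result:
  Biology: 3 records, 9.08 total gpa, 93.00 avg credits
  CS: 3 records, 7.74 total gpa, 73.67 avg credits
  History: 2 records, 6.60 total gpa, 87.50 avg credits
  Math: 1 records, 3.28 total gpa, 98.00 avg credits
  Physics: 4 records, 10.29 total gpa, 104.50 avg credits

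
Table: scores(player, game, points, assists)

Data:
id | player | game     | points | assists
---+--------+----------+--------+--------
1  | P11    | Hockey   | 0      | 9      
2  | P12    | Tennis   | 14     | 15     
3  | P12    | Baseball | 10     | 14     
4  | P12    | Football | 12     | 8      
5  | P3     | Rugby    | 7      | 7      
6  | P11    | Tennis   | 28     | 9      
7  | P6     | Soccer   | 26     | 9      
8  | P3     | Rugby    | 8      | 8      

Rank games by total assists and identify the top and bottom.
SELECT game, SUM(assists)
FROM scores
GROUP BY game
ORDER BY SUM(assists)

All groups:
  Football: 8
  Hockey: 9
  Soccer: 9
  Baseball: 14
  Rugby: 15
  Tennis: 24

Highest: Tennis (24)
Lowest: Football (8)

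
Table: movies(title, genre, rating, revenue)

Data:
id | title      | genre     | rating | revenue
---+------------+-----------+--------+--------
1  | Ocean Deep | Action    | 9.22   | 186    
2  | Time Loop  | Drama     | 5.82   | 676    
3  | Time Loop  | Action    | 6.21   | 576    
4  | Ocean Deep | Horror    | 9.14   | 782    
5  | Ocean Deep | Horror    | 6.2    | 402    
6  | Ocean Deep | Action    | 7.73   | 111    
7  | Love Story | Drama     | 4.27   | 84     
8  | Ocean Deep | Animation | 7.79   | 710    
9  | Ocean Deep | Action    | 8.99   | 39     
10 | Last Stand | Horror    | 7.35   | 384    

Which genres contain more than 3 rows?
SELECT genre, COUNT(*) as cnt
FROM movies
GROUP BY genre
HAVING COUNT(*) > 3

Result:
  Action: 4

Note: HAVING filters groups after aggregation, WHERE filters rows before.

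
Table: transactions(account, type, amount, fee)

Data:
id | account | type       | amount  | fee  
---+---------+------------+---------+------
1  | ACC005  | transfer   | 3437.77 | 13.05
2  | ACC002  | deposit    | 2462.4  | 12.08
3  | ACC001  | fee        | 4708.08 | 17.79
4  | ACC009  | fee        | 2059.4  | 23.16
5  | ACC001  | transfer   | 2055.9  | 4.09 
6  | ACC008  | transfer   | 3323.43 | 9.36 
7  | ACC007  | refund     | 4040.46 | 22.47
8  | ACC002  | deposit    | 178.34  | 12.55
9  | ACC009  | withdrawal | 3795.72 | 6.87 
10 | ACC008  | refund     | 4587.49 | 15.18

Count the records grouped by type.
SELECT type, COUNT(*) as count
FROM transactions
GROUP BY type

Result:
  deposit: 2
  fee: 2
  refund: 2
  transfer: 3
  withdrawal: 1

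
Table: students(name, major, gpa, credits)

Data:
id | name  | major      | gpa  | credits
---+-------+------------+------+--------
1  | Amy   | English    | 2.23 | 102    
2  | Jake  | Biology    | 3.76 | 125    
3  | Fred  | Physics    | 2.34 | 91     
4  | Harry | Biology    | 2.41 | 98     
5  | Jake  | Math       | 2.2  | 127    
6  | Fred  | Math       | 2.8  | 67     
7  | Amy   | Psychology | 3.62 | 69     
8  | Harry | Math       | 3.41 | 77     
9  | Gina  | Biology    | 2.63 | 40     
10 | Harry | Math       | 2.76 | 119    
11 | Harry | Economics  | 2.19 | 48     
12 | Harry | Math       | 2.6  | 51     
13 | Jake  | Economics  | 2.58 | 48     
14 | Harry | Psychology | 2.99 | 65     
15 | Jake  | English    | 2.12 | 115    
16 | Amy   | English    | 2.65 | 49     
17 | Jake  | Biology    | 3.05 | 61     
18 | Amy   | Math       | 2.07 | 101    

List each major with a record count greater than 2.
SELECT major, COUNT(*) as cnt
FROM students
GROUP BY major
HAVING COUNT(*) > 2

Result:
  Biology: 4
  English: 3
  Math: 6

Note: HAVING filters groups after aggregation, WHERE filters rows before.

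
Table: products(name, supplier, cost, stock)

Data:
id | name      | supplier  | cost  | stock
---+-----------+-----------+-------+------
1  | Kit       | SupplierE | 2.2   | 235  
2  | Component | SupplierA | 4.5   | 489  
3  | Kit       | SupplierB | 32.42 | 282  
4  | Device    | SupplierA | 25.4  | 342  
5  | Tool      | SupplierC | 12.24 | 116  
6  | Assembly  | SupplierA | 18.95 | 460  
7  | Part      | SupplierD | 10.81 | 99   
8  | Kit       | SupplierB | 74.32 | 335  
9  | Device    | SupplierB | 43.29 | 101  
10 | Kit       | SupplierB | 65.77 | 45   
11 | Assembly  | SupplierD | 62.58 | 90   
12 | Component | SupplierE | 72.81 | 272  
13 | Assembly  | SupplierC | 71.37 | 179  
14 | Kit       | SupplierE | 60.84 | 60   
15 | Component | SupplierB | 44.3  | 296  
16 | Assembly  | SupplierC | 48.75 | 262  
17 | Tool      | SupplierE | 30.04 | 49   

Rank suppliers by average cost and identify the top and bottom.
SELECT supplier, AVG(cost)
FROM products
GROUP BY supplier
ORDER BY AVG(cost)

All groups:
  SupplierA: 16.28
  SupplierD: 36.70
  SupplierE: 41.47
  SupplierC: 44.12
  SupplierB: 52.02

Highest: SupplierB (52.02)
Lowest: SupplierA (16.28)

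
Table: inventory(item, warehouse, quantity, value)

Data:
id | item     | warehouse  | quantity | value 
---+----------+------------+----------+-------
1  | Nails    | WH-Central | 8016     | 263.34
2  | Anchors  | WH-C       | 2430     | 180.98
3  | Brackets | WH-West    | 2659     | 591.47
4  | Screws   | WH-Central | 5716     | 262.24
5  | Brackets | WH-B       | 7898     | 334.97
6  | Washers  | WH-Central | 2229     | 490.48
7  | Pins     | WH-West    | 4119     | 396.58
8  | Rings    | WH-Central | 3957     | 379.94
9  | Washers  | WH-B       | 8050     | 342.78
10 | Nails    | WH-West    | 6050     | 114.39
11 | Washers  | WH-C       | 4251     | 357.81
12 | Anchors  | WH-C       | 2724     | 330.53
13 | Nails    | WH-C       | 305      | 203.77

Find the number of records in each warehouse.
SELECT warehouse, COUNT(*) as count
FROM inventory
GROUP BY warehouse

Result:
  WH-B: 2
  WH-C: 4
  WH-Central: 4
  WH-West: 3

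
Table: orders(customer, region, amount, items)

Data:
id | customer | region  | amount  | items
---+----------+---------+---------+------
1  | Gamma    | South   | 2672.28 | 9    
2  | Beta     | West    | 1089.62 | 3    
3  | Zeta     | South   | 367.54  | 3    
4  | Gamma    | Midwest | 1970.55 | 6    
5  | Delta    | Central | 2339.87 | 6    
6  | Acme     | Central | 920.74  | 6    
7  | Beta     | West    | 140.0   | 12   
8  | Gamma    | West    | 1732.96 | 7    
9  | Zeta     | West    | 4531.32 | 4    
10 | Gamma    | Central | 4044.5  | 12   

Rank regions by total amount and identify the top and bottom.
SELECT region, SUM(amount)
FROM orders
GROUP BY region
ORDER BY SUM(amount)

All groups:
  Midwest: 1970.55
  South: 3039.82
  Central: 7305.11
  West: 7493.90

Highest: West (7493.90)
Lowest: Midwest (1970.55)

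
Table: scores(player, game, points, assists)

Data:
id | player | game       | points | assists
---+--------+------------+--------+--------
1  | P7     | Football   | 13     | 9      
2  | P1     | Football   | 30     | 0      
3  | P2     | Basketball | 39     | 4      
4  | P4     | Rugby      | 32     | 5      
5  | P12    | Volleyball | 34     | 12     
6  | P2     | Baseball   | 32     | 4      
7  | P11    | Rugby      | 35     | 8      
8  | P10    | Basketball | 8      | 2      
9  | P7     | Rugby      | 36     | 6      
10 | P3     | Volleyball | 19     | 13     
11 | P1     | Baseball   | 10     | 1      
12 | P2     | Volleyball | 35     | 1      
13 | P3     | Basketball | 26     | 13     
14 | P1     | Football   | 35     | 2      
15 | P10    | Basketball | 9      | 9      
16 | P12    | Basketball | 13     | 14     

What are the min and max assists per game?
SELECT game, MIN(assists), MAX(assists)
FROM scores
GROUP BY game

Result:
  Baseball: min=1, max=4
  Basketball: min=2, max=14
  Football: min=0, max=9
  Rugby: min=5, max=8
  Volleyball: min=1, max=13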